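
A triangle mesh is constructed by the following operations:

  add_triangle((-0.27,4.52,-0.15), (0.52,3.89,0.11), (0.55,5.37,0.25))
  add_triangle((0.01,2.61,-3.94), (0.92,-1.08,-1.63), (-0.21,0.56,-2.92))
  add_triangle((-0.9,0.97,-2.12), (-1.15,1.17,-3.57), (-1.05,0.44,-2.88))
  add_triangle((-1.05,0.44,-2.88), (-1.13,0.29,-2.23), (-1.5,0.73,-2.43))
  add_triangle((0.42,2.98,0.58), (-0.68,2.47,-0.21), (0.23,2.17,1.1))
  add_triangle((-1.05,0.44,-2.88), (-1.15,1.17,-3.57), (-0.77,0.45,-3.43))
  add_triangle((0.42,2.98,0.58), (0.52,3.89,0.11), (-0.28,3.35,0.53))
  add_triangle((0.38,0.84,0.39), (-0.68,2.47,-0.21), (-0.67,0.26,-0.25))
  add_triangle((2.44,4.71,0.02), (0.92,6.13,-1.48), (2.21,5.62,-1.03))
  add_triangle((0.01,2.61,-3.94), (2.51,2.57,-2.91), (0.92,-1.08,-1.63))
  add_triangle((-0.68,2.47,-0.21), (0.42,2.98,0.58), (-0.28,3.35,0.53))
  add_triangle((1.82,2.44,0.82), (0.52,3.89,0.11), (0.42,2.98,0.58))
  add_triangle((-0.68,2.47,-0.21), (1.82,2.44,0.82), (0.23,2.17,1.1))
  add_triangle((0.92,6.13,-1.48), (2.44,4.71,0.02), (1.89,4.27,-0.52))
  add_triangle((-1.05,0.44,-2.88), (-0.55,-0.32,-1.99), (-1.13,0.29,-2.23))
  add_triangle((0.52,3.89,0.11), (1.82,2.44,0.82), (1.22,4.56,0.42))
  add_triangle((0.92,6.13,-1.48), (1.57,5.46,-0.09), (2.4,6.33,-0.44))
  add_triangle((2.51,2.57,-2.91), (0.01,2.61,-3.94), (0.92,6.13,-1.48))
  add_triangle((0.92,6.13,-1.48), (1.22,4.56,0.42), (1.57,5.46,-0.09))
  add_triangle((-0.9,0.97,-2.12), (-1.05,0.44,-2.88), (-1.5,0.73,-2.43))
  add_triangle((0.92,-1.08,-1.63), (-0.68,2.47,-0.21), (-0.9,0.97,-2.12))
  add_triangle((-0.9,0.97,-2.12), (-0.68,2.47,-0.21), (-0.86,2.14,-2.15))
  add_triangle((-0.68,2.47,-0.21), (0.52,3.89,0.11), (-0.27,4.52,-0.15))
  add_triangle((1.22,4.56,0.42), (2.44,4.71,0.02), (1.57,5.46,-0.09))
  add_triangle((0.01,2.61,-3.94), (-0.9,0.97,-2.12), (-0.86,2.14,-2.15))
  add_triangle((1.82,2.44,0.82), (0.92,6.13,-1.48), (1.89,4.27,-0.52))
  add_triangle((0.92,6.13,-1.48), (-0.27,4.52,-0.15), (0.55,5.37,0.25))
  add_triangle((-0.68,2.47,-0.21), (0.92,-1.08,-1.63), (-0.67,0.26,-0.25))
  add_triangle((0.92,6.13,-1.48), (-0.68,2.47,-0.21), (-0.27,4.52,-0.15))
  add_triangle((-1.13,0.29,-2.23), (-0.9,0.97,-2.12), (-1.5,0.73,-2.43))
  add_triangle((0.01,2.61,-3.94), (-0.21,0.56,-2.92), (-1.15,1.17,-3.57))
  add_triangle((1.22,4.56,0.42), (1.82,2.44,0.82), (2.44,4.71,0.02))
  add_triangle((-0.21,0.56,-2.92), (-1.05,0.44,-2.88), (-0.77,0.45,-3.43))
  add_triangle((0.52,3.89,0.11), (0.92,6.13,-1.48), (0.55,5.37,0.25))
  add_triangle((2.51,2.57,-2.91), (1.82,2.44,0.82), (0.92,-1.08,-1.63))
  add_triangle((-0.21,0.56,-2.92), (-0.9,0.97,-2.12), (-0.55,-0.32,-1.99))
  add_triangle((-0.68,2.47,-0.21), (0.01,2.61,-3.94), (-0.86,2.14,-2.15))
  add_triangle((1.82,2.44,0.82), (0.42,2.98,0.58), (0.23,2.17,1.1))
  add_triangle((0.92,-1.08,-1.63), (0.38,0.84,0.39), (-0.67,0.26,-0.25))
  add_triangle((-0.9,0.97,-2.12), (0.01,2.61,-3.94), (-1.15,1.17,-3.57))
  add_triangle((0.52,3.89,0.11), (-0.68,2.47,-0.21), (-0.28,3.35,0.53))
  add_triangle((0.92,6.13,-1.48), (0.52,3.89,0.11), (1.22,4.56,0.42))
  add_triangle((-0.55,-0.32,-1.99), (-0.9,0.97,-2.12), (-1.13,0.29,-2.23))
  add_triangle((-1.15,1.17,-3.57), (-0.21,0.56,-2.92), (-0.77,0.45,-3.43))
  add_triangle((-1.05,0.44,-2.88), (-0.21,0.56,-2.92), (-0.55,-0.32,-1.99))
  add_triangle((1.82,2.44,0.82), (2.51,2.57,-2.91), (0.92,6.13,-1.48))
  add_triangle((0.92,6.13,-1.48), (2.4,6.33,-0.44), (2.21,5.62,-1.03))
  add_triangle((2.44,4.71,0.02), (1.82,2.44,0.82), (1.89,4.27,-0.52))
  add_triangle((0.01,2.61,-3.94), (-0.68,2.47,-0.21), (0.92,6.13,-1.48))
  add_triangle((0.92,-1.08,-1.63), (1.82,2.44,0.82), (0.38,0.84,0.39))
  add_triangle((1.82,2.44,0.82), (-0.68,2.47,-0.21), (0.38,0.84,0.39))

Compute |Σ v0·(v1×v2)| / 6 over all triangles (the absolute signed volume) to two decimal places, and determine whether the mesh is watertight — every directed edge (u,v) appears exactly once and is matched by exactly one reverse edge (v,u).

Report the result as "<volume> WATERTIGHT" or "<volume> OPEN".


Per-triangle v0·(v1×v2)/6:
  t1: -0.0859
  t2: +1.1349
  t3: +0.0851
  t4: +0.0695
  t5: +0.3720
  t6: +0.1494
  t7: +0.2400
  t8: +0.0563
  t9: -1.0368
  t10: +3.9356
  t11: -0.1957
  t12: +0.4696
  t13: -0.9676
  t14: +0.5721
  t15: +0.0992
  t16: +0.0153
  t17: +0.9850
  t18: +8.0763
  t19: +0.4942
  t20: +0.1686
  t21: -0.9709
  t22: +0.2856
  t23: +0.0233
  t24: +0.4973
  t25: +0.6724
  t26: -1.0394
  t27: +1.2523
  t28: +0.4826
  t29: +0.6361
  t30: -0.0961
  t31: +0.8754
  t32: +0.9009
  t33: -0.0566
  t34: +0.1735
  t35: +2.3426
  t36: -0.3668
  t37: +1.0048
  t38: +0.5098
  t39: -0.1975
  t40: +0.3798
  t41: +0.4171
  t42: +0.6733
  t43: -0.1558
  t44: +0.2139
  t45: +0.2656
  t46: +6.4588
  t47: +1.0352
  t48: +0.0302
  t49: +3.7037
  t50: -0.0515
  t51: +0.2148
Σ = +34.7515 → |volume| = 34.75

Directed edges: 153 total; 7 unmatched, e.g. (0.92,-1.08,-1.63)→(-0.21,0.56,-2.92) → open.

34.75 OPEN


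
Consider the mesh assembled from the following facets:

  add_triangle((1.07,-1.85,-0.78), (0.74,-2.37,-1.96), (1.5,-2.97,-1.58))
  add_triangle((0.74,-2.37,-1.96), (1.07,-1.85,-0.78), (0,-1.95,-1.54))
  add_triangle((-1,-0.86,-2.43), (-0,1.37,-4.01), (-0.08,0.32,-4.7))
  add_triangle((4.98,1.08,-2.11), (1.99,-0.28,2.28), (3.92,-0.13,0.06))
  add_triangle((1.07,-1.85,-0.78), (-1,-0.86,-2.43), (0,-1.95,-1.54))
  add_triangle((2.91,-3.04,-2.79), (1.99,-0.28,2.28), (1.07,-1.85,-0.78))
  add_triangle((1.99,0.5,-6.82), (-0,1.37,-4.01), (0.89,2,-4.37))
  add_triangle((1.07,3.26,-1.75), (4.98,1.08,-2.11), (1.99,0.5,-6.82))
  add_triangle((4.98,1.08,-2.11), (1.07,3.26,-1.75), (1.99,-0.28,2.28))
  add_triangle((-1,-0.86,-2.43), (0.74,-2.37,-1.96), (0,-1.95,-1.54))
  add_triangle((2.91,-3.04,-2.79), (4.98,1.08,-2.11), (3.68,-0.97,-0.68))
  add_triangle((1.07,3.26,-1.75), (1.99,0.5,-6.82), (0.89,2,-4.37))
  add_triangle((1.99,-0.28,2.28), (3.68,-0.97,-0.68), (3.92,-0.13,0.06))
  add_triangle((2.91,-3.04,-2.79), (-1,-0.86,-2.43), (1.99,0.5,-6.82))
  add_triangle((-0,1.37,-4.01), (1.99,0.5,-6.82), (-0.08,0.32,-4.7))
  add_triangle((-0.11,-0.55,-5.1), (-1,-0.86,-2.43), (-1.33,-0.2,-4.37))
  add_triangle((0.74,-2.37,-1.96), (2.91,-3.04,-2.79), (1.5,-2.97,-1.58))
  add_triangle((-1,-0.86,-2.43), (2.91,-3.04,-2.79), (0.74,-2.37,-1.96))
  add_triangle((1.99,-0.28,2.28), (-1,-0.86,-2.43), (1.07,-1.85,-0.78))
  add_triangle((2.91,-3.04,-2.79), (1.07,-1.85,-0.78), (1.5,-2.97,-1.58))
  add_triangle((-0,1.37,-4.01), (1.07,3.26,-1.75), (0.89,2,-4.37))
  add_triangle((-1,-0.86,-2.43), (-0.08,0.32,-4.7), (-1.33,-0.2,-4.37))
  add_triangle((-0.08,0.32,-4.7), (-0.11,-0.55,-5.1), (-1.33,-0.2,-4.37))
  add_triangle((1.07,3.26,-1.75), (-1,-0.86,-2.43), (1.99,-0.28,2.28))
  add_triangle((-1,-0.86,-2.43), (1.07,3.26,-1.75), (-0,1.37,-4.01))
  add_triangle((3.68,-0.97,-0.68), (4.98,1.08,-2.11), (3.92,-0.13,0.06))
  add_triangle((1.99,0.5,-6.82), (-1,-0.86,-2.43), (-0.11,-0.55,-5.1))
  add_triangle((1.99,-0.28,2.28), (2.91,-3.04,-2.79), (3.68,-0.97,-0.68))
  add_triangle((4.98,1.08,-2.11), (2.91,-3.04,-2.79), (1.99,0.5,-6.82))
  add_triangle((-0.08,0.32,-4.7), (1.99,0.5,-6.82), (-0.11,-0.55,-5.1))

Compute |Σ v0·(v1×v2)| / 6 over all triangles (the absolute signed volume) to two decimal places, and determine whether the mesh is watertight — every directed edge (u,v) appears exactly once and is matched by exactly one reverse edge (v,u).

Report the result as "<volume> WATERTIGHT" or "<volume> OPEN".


Per-triangle v0·(v1×v2)/6:
  t1: -0.0008
  t2: +0.1945
  t3: +0.7689
  t4: +1.5243
  t5: -0.3875
  t6: +1.7017
  t7: +1.7628
  t8: +14.9474
  t9: +7.0833
  t10: +0.4498
  t11: +4.9639
  t12: +2.4388
  t13: +1.3492
  t14: +8.7762
  t15: +1.8079
  t16: +0.8466
  t17: +0.7410
  t18: +1.4695
  t19: -0.0581
  t20: +0.2177
  t21: +1.2209
  t22: -0.6350
  t23: +0.8735
  t24: -2.4404
  t25: +0.5705
  t26: +1.8102
  t27: +0.0911
  t28: +3.3533
  t29: +18.2999
  t30: +1.4796
Σ = +75.2205 → |volume| = 75.22

Directed edges: 90 total, each appears once with its reverse present → watertight.

75.22 WATERTIGHT


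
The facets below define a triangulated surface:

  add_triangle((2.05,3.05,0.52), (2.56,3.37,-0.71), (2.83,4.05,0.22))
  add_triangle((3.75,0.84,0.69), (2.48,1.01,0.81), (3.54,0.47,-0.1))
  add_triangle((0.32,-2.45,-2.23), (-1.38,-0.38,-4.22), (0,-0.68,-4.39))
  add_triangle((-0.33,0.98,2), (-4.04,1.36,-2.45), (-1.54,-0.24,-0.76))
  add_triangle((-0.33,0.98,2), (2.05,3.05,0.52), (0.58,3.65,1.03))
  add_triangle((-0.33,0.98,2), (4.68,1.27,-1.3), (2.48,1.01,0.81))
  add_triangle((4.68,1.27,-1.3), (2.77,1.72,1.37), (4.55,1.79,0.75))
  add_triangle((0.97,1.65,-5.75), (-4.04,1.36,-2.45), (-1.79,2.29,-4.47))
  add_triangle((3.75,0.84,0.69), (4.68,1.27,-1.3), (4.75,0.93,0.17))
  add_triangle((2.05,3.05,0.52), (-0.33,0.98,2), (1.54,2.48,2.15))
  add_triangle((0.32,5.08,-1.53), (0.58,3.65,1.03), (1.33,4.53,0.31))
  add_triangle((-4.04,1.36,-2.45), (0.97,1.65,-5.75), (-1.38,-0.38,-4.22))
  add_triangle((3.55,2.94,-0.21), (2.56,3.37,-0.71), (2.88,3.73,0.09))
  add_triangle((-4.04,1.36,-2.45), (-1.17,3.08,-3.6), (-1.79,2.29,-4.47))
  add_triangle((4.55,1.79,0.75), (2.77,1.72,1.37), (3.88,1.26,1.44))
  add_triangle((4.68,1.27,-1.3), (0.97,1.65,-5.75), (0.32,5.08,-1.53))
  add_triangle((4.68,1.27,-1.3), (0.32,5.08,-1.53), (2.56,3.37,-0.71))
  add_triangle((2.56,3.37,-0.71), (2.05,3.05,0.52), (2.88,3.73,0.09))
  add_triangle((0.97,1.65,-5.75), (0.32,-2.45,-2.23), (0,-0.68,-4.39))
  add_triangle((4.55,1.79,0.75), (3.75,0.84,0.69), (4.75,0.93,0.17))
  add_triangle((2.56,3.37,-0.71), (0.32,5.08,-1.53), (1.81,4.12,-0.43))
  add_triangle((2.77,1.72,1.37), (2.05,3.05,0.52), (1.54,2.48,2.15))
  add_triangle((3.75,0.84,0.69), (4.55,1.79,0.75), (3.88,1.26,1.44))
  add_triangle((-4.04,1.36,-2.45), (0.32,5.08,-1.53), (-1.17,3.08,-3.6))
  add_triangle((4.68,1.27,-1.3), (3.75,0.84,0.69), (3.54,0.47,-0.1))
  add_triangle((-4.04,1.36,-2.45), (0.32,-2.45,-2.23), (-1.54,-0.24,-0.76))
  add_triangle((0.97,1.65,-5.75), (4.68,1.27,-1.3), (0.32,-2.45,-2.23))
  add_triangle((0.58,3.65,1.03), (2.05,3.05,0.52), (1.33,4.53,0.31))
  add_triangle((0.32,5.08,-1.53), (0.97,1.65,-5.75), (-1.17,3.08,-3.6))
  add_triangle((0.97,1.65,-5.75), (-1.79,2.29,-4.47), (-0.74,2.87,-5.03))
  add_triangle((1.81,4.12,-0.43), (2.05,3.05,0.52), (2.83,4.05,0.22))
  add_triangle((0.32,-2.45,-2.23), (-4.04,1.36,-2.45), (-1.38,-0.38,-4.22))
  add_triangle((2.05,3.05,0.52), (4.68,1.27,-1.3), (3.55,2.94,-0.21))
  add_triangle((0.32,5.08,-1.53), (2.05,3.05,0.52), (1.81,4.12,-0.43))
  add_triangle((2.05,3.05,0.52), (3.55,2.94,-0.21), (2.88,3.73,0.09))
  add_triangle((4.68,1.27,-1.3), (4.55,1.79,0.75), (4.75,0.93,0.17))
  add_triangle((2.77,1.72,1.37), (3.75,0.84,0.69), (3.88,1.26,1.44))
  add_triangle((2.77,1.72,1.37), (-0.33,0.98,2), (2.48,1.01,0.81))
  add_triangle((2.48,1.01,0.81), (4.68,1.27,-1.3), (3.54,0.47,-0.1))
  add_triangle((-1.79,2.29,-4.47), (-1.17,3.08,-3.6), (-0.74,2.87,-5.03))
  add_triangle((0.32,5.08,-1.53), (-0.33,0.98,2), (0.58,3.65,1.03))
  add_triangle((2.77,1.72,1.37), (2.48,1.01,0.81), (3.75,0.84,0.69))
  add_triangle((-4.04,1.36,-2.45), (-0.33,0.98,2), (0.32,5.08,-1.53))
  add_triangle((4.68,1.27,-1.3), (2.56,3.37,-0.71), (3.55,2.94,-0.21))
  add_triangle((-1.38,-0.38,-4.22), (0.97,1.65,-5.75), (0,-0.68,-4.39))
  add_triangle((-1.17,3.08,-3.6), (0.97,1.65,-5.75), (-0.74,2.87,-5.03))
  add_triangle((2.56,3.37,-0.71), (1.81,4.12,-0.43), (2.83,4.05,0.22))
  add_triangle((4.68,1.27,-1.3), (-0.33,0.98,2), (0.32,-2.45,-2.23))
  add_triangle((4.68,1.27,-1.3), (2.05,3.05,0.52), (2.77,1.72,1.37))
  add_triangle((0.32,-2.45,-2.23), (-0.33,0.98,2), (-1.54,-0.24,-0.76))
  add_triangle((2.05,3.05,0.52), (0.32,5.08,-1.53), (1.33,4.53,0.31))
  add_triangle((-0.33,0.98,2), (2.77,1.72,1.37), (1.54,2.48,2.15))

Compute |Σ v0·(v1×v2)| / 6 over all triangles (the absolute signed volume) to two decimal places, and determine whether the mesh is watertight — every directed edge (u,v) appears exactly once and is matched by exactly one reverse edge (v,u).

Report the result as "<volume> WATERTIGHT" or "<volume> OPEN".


113.60 WATERTIGHT

Per-triangle v0·(v1×v2)/6:
  t1: +0.0001
  t2: -0.1420
  t3: +2.0609
  t4: +1.2253
  t5: +1.5405
  t6: -0.7488
  t7: +0.5944
  t8: +2.6972
  t9: -0.2785
  t10: +0.7498
  t11: +1.3870
  t12: +8.1068
  t13: +0.6370
  t14: +2.8372
  t15: +0.5671
  t16: +19.7861
  t17: +3.0115
  t18: +0.1617
  t19: +2.0885
  t20: +0.3465
  t21: +1.2114
  t22: +1.4865
  t23: +0.3711
  t24: +6.9784
  t25: +0.5403
  t26: +1.5122
  t27: +13.1606
  t28: +0.7956
  t29: +8.0261
  t30: +1.9447
  t31: +0.2915
  t32: +3.9571
  t33: +0.1701
  t34: +0.6130
  t35: +0.3020
  t36: +1.2090
  t37: -0.2888
  t38: +0.3014
  t39: -0.8058
  t40: +1.1138
  t41: +1.3865
  t42: -0.0013
  t43: +8.6939
  t44: +1.6178
  t45: +2.7595
  t46: +0.6863
  t47: +0.7349
  t48: +1.9899
  t49: +3.3386
  t50: +0.7556
  t51: +1.3614
  t52: +0.7623
Σ = +113.6037 → |volume| = 113.60

Directed edges: 156 total, each appears once with its reverse present → watertight.


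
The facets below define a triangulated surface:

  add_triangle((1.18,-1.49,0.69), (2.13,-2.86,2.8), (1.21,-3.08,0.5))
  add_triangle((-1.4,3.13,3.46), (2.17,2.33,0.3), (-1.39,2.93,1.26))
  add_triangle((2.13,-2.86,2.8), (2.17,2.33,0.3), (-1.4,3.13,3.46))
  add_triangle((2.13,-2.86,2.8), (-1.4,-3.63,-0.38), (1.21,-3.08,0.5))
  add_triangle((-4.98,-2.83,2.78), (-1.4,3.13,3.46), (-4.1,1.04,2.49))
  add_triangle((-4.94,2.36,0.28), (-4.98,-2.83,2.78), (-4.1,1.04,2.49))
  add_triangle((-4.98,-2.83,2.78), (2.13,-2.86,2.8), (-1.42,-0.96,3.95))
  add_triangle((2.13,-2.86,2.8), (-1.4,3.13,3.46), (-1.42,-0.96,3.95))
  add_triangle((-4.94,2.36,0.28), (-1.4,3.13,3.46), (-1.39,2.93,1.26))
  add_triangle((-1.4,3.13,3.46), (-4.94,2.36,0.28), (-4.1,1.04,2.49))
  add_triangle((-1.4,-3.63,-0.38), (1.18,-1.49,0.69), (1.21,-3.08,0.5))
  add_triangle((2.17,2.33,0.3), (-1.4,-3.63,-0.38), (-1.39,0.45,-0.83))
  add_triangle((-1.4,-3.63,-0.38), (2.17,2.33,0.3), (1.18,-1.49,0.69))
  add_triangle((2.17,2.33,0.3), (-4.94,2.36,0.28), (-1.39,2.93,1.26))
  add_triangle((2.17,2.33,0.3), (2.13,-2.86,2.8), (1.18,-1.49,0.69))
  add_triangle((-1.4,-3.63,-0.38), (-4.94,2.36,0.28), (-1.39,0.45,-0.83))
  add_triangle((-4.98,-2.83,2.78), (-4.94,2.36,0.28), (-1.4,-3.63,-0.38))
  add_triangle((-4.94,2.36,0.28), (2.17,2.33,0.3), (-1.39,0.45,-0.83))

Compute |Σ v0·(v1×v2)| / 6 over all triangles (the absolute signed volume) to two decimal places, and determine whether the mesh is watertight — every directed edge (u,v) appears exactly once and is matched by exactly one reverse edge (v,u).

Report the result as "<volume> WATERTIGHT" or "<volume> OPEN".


Per-triangle v0·(v1×v2)/6:
  t1: +0.4815
  t2: +3.4104
  t3: +10.9996
  t4: +2.8877
  t5: +6.8361
  t6: +7.7932
  t7: +10.1601
  t8: +7.9755
  t9: +3.9135
  t10: +7.1319
  t11: -0.3542
  t12: +0.6216
  t13: +0.5912
  t14: +2.4851
  t15: +1.5175
  t16: +3.1356
  t17: +10.8105
  t18: +2.4445
Σ = +82.8411 → |volume| = 82.84

Directed edges: 54 total; 6 unmatched, e.g. (2.13,-2.86,2.8)→(-1.4,-3.63,-0.38) → open.

82.84 OPEN


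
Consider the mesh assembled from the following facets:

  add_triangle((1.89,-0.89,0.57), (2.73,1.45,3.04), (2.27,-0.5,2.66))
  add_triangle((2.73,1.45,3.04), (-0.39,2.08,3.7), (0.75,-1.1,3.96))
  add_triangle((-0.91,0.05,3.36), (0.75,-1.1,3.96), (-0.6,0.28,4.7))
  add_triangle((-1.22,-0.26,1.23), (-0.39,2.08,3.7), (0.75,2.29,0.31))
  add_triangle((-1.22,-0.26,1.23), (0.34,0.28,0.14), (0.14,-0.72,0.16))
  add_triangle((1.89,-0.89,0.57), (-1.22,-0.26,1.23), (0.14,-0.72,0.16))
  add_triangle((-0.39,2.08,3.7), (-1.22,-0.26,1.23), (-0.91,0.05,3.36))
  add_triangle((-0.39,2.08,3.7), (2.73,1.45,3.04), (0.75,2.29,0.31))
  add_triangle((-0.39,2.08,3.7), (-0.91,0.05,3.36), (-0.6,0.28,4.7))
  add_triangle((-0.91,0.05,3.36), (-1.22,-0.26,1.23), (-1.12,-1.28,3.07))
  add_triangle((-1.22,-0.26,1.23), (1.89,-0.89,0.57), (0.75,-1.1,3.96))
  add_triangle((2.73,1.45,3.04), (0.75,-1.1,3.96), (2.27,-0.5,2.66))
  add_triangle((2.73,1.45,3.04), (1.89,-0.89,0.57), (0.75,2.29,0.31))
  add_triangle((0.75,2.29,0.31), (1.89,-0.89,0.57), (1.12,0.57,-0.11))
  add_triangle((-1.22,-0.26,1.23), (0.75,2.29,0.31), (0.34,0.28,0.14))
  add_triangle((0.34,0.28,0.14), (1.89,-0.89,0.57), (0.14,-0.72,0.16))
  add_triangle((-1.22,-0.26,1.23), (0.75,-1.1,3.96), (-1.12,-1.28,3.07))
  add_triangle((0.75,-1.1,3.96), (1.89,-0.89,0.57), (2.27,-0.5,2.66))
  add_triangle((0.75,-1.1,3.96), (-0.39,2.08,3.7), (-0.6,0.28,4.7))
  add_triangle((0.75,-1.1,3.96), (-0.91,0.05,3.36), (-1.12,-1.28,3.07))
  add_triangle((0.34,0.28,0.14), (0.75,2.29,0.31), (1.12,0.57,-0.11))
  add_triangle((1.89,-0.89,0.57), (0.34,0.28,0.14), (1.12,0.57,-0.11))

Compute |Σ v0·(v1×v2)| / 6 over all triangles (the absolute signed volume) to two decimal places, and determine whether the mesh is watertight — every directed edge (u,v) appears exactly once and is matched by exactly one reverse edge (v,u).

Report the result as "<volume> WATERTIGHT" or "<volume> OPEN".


24.41 WATERTIGHT

Per-triangle v0·(v1×v2)/6:
  t1: +1.3049
  t2: +6.0704
  t3: +0.6511
  t4: +0.9634
  t5: -0.0863
  t6: +0.2983
  t7: +0.9103
  t8: +4.1049
  t9: +0.6911
  t10: +0.6134
  t11: +0.6056
  t12: +2.3350
  t13: +1.7734
  t14: +0.4018
  t15: -0.1641
  t16: -0.0240
  t17: -0.5014
  t18: +1.1339
  t19: +1.9151
  t20: +1.5403
  t21: -0.0541
  t22: -0.0750
Σ = +24.4077 → |volume| = 24.41

Directed edges: 66 total, each appears once with its reverse present → watertight.


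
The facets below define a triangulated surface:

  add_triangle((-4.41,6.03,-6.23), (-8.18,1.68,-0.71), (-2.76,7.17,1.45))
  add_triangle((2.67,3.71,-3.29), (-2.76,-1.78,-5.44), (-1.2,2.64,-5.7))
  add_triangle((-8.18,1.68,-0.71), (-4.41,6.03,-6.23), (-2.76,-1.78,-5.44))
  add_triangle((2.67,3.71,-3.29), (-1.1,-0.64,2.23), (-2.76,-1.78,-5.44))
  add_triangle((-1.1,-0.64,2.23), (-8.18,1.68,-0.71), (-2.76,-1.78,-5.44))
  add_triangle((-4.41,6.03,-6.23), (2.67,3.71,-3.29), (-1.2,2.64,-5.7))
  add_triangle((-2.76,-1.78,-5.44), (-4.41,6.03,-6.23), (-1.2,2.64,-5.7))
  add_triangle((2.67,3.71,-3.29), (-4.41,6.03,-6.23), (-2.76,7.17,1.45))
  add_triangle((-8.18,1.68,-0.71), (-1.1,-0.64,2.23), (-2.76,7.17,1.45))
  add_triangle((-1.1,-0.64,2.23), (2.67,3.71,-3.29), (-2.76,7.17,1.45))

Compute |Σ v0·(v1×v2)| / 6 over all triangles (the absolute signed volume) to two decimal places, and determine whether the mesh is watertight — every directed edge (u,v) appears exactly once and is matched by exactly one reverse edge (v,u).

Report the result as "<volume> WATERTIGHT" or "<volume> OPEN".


247.66 WATERTIGHT

Per-triangle v0·(v1×v2)/6:
  t1: +64.4419
  t2: +10.3814
  t3: +55.0392
  t4: -4.2952
  t5: +13.5797
  t6: +16.4803
  t7: +17.4795
  t8: +46.5670
  t9: +22.9292
  t10: +5.0543
Σ = +247.6573 → |volume| = 247.66

Directed edges: 30 total, each appears once with its reverse present → watertight.


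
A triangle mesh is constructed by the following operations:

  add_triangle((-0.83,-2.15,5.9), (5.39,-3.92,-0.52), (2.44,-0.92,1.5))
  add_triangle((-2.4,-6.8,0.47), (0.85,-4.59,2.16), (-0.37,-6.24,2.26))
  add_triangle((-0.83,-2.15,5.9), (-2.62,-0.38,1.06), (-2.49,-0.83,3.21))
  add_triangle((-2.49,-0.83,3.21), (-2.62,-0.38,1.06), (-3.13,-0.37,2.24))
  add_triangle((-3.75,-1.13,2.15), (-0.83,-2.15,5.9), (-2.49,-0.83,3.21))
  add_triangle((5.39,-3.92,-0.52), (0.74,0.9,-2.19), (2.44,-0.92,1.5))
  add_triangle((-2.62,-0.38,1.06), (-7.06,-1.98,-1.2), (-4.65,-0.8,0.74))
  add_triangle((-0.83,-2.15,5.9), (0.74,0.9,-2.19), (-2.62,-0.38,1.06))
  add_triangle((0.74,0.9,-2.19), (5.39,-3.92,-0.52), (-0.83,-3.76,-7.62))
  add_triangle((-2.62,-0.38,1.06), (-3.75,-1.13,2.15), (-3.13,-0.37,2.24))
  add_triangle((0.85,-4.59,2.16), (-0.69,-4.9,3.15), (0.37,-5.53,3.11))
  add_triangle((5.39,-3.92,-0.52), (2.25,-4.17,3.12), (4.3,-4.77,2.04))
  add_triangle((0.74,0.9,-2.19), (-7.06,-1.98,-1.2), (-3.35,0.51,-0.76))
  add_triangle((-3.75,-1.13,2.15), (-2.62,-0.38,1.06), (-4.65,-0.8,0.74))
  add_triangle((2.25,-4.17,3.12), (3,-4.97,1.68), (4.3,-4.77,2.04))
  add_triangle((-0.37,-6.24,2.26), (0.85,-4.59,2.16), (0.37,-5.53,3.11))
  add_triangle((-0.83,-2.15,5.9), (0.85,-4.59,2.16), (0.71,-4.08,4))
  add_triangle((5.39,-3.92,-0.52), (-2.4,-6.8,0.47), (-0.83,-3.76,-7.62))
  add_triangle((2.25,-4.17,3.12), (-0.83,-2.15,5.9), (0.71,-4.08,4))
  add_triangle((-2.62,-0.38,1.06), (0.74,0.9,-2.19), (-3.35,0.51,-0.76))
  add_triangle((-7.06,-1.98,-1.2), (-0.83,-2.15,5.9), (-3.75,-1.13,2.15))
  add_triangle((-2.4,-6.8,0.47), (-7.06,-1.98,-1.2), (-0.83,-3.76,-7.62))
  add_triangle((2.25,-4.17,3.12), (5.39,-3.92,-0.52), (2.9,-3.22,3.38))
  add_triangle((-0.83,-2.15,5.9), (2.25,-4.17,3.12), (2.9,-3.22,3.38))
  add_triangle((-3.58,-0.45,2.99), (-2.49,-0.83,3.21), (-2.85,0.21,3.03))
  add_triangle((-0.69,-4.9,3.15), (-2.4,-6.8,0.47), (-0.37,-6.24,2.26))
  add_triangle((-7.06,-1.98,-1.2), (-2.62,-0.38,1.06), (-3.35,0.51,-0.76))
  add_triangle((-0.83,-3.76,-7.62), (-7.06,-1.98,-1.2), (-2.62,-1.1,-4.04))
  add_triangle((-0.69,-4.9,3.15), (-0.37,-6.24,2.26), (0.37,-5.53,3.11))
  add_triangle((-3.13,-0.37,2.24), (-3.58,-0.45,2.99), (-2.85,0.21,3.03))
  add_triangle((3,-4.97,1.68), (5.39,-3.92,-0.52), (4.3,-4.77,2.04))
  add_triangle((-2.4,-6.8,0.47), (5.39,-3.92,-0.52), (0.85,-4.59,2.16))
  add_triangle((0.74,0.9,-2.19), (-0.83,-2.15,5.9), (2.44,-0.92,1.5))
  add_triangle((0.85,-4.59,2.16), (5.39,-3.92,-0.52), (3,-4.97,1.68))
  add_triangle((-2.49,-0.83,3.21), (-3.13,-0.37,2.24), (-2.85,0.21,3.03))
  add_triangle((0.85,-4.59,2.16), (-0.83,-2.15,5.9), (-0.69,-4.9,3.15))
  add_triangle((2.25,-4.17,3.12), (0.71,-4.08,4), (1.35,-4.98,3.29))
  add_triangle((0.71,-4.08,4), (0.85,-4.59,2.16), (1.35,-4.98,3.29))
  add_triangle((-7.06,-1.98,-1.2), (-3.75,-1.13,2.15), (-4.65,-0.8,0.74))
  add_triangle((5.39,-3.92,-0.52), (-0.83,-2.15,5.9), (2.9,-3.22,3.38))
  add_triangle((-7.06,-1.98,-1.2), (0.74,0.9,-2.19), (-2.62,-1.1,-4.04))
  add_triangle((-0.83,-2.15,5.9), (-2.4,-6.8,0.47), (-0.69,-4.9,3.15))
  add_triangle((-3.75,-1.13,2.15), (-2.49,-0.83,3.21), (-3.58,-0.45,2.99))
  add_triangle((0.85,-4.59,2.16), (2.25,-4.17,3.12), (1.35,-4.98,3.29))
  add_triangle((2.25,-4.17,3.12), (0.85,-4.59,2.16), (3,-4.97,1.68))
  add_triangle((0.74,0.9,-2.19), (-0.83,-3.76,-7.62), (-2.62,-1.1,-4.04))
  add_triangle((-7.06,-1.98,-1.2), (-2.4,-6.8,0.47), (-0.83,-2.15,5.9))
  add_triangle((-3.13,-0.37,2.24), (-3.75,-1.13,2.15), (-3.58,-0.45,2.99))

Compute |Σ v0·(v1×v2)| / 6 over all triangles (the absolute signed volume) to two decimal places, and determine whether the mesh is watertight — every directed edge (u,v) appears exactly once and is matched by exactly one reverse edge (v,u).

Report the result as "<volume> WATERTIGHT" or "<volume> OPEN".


287.50 WATERTIGHT

Per-triangle v0·(v1×v2)/6:
  t1: +8.7606
  t2: +1.2924
  t3: -0.8129
  t4: -0.2801
  t5: +1.8464
  t6: +3.8685
  t7: -0.2540
  t8: +0.2504
  t9: +18.2532
  t10: +0.2724
  t11: -0.1980
  t12: -0.6628
  t13: +3.7945
  t14: +0.3268
  t15: +2.1075
  t16: +0.9309
  t17: +1.7839
  t18: +60.0457
  t19: +3.1380
  t20: -0.0900
  t21: +5.7316
  t22: +57.5618
  t23: +4.9996
  t24: +4.8101
  t25: +0.5837
  t26: +3.6840
  t27: +2.6471
  t28: +11.7053
  t29: +1.4582
  t30: +0.1359
  t31: +3.2424
  t32: +16.3603
  t33: +0.4243
  t34: +1.4114
  t35: -0.6842
  t36: +5.1804
  t37: +1.3323
  t38: +0.7137
  t39: +1.7944
  t40: -3.2450
  t41: +3.9241
  t42: +7.0019
  t43: +0.7471
  t44: +0.6911
  t45: +2.5865
  t46: +6.5938
  t47: +41.5716
  t48: +0.1608
Σ = +287.4973 → |volume| = 287.50

Directed edges: 144 total, each appears once with its reverse present → watertight.


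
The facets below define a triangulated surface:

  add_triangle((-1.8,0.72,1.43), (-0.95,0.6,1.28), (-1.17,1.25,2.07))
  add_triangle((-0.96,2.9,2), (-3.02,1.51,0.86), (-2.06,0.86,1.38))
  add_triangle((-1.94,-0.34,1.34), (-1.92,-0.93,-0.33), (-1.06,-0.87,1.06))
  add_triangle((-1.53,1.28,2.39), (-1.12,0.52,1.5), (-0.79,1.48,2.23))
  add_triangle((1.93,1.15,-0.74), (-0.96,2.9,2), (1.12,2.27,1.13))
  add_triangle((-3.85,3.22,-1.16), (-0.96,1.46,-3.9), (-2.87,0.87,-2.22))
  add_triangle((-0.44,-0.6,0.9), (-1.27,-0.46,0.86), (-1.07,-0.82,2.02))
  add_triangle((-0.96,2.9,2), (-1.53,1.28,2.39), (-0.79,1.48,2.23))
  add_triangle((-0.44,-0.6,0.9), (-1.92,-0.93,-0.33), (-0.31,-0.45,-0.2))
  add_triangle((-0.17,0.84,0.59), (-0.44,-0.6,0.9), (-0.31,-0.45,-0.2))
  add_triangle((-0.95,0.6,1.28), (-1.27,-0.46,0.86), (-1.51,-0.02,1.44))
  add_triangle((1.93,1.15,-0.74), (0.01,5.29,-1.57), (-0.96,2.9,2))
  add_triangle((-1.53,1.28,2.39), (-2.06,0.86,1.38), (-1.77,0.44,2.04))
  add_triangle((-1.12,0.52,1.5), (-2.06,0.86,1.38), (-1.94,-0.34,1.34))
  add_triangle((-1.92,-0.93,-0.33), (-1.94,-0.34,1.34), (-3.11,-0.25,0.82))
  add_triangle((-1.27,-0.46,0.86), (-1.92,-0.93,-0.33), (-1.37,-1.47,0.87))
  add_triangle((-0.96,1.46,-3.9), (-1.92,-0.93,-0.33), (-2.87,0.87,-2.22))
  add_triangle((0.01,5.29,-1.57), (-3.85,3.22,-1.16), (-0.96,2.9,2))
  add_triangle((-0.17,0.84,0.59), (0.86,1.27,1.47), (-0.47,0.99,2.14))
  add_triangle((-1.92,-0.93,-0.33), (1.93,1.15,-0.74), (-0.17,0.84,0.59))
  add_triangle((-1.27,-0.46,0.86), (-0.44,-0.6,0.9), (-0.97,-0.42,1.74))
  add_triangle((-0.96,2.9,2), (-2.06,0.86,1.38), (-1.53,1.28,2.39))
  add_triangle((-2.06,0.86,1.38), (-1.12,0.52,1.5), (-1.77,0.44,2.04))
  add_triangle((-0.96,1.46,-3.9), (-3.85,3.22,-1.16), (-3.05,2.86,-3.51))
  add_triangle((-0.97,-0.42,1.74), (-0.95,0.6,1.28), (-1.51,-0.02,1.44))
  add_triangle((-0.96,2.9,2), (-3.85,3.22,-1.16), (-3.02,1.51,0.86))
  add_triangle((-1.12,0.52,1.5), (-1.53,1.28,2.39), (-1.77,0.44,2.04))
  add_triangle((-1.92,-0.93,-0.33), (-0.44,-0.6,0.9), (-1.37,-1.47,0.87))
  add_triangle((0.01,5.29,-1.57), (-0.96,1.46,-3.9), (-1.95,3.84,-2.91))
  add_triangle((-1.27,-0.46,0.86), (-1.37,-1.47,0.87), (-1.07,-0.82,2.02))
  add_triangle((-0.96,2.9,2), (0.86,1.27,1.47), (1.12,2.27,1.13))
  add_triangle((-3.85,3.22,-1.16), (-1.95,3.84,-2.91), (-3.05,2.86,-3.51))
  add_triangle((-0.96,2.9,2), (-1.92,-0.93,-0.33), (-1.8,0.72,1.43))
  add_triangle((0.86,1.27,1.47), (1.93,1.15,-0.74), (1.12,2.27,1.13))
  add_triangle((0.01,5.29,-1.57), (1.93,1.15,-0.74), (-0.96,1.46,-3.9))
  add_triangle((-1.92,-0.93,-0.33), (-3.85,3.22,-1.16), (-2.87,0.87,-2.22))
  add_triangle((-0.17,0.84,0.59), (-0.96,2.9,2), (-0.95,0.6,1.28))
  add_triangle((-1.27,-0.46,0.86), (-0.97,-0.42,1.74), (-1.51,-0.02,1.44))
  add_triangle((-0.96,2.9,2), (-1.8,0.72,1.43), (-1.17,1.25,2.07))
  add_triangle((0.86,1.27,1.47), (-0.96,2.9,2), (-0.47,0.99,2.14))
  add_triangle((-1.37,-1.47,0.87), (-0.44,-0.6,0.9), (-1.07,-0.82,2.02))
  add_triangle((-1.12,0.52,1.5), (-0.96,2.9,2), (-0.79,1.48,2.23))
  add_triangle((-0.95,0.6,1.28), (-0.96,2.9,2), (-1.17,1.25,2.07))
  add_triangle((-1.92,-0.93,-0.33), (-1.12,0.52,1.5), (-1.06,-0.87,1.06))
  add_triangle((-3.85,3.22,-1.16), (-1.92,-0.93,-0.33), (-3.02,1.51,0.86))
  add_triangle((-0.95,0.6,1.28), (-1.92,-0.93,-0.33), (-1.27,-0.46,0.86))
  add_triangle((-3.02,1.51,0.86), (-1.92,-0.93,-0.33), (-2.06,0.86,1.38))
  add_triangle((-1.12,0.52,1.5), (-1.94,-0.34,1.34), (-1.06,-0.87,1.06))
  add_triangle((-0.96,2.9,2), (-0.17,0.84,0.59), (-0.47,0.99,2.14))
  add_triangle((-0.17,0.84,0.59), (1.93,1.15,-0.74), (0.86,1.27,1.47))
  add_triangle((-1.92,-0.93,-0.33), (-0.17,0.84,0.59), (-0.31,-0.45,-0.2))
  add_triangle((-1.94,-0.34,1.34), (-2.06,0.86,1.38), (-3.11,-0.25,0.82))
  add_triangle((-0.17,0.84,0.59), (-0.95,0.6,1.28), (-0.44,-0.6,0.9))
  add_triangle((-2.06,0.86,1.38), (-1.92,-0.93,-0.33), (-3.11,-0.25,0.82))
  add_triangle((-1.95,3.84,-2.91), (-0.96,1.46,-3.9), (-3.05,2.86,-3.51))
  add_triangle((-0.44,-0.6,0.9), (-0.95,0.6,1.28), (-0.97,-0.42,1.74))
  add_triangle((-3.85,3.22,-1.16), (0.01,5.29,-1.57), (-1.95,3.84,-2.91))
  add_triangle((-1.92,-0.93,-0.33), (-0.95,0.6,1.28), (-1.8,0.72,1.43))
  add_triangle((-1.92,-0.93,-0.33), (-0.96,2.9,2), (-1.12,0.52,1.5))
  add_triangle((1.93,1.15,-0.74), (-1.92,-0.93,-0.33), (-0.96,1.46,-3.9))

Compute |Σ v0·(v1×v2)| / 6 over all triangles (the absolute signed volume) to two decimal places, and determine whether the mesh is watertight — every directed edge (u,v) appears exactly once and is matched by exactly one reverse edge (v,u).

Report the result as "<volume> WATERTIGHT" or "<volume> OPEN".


59.83 WATERTIGHT

Per-triangle v0·(v1×v2)/6:
  t1: +0.0480
  t2: +1.1141
  t3: +0.4293
  t4: +0.0538
  t5: +0.9003
  t6: +4.1171
  t7: -0.0657
  t8: +0.4280
  t9: +0.1118
  t10: -0.0651
  t11: +0.0124
  t12: +4.5229
  t13: +0.3282
  t14: +0.2967
  t15: +0.4129
  t16: +0.3331
  t17: +1.6377
  t18: +9.8996
  t19: -0.2477
  t20: -0.3590
  t21: +0.0923
  t22: +0.8726
  t23: -0.0923
  t24: -0.3763
  t25: +0.1640
  t26: +3.8738
  t27: +0.0109
  t28: -0.1149
  t29: +4.4796
  t30: +0.2723
  t31: +0.8069
  t32: +3.2122
  t33: +0.7701
  t34: +0.5478
  t35: +6.2308
  t36: +2.4492
  t37: +0.0491
  t38: +0.1269
  t39: +0.5706
  t40: +0.9427
  t41: +0.0856
  t42: -0.3885
  t43: -0.1221
  t44: -0.6155
  t45: +2.7180
  t46: +0.2941
  t47: +0.8298
  t48: +0.2366
  t49: -0.0769
  t50: -0.4170
  t51: -0.0161
  t52: +0.5203
  t53: +0.0858
  t54: +0.1081
  t55: +2.6686
  t56: -0.0100
  t57: +5.6661
  t58: +0.1451
  t59: -1.0864
  t60: +0.4030
Σ = +59.8254 → |volume| = 59.83

Directed edges: 180 total, each appears once with its reverse present → watertight.


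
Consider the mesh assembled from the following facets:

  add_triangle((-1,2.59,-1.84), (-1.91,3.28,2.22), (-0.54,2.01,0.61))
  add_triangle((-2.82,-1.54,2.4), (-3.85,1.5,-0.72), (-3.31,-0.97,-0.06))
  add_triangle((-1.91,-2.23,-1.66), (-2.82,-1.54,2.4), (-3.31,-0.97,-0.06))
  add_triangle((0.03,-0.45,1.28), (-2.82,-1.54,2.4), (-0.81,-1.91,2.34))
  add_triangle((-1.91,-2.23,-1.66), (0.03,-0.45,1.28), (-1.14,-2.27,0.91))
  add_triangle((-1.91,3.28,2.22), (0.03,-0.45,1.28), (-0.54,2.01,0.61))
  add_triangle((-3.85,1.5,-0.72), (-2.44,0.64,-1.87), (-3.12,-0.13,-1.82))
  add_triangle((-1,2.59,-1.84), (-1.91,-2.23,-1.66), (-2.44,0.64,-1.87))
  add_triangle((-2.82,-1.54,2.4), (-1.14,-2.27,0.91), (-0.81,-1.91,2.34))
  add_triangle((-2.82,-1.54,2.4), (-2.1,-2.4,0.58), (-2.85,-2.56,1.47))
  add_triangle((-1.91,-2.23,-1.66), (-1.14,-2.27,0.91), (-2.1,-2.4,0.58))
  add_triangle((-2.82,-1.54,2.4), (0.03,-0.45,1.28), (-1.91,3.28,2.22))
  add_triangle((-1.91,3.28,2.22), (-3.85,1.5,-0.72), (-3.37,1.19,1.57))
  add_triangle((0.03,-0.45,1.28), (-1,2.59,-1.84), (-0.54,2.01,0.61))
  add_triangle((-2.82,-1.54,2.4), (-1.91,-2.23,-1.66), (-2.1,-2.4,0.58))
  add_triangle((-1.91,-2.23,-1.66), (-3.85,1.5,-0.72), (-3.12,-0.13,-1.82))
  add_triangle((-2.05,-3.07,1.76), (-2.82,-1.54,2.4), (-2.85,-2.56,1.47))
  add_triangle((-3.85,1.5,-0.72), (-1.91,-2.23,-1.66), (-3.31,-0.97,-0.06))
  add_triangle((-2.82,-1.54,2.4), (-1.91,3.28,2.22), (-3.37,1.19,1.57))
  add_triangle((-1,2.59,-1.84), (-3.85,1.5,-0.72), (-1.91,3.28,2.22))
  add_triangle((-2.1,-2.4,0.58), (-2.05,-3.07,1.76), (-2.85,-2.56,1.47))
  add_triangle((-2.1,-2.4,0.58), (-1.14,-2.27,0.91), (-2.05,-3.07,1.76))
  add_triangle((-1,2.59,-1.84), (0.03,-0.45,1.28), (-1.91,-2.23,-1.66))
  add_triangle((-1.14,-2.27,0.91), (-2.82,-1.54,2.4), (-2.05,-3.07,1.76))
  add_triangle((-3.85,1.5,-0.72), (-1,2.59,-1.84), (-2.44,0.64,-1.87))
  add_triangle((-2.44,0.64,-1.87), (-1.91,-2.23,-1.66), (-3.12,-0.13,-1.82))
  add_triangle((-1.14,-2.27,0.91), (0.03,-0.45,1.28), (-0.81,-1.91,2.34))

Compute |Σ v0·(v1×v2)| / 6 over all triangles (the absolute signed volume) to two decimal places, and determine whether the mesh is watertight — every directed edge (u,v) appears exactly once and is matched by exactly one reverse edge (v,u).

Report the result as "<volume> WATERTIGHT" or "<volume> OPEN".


Per-triangle v0·(v1×v2)/6:
  t1: +1.0298
  t2: +3.2980
  t3: +2.8984
  t4: +0.5387
  t5: -0.0813
  t6: +0.4509
  t7: +0.9741
  t8: +1.3781
  t9: +1.3196
  t10: +0.0066
  t11: +0.7503
  t12: +2.7829
  t13: +3.7835
  t14: -0.2243
  t15: +1.2617
  t16: +1.2349
  t17: +0.8832
  t18: +2.9558
  t19: +3.4842
  t20: +6.3285
  t21: +0.4651
  t22: +0.2526
  t23: -1.3500
  t24: -0.0671
  t25: +2.3255
  t26: +0.7100
  t27: +0.0904
Σ = +37.4802 → |volume| = 37.48

Directed edges: 81 total; 3 unmatched, e.g. (-2.82,-1.54,2.4)→(-3.85,1.5,-0.72) → open.

37.48 OPEN


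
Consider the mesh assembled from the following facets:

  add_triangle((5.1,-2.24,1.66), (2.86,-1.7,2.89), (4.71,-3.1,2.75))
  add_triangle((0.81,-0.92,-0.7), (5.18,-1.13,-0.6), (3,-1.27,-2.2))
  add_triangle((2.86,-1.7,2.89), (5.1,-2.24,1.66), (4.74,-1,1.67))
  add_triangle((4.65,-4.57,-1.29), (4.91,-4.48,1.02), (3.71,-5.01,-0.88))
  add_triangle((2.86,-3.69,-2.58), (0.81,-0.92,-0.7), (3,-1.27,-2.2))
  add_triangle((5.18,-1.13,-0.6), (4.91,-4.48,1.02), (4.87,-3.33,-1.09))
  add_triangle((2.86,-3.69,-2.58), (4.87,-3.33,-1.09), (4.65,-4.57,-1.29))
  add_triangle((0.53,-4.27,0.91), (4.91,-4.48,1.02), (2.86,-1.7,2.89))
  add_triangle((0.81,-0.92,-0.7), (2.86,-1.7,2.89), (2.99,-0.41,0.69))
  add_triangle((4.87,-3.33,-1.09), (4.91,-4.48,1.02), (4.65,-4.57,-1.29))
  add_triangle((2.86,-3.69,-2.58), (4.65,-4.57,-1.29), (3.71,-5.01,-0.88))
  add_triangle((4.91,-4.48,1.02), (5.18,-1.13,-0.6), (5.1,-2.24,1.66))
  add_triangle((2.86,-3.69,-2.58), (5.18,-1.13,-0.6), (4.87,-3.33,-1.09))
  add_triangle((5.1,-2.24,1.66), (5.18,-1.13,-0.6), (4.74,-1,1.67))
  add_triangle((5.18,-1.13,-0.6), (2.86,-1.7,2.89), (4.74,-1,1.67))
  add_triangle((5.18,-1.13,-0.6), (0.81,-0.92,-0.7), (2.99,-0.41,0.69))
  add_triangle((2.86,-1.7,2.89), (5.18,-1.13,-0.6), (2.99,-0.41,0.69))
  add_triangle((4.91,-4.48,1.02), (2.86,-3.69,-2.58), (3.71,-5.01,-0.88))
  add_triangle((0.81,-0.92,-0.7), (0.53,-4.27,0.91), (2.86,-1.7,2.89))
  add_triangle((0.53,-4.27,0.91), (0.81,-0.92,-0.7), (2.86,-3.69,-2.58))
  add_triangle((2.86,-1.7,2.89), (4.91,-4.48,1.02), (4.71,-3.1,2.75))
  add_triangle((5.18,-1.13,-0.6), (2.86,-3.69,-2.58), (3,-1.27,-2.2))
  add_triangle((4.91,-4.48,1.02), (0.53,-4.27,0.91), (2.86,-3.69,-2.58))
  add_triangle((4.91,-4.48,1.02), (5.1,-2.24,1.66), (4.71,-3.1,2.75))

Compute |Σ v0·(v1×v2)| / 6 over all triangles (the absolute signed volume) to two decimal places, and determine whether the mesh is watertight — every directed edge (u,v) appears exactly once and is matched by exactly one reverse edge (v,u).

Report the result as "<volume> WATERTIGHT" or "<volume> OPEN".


Per-triangle v0·(v1×v2)/6:
  t1: +1.2582
  t2: -0.8666
  t3: +1.8496
  t4: +2.5578
  t5: -0.0079
  t6: +4.6580
  t7: +1.8384
  t8: +7.7092
  t9: -1.4770
  t10: +2.6185
  t11: +1.9900
  t12: +5.0775
  t13: +3.0103
  t14: +2.2260
  t15: -2.1562
  t16: -0.5382
  t17: +1.6365
  t18: -2.7612
  t19: -2.9409
  t20: -0.1352
  t21: +0.9313
  t22: +3.7087
  t23: +10.5425
  t24: +2.9102
Σ = +43.6395 → |volume| = 43.64

Directed edges: 72 total, each appears once with its reverse present → watertight.

43.64 WATERTIGHT


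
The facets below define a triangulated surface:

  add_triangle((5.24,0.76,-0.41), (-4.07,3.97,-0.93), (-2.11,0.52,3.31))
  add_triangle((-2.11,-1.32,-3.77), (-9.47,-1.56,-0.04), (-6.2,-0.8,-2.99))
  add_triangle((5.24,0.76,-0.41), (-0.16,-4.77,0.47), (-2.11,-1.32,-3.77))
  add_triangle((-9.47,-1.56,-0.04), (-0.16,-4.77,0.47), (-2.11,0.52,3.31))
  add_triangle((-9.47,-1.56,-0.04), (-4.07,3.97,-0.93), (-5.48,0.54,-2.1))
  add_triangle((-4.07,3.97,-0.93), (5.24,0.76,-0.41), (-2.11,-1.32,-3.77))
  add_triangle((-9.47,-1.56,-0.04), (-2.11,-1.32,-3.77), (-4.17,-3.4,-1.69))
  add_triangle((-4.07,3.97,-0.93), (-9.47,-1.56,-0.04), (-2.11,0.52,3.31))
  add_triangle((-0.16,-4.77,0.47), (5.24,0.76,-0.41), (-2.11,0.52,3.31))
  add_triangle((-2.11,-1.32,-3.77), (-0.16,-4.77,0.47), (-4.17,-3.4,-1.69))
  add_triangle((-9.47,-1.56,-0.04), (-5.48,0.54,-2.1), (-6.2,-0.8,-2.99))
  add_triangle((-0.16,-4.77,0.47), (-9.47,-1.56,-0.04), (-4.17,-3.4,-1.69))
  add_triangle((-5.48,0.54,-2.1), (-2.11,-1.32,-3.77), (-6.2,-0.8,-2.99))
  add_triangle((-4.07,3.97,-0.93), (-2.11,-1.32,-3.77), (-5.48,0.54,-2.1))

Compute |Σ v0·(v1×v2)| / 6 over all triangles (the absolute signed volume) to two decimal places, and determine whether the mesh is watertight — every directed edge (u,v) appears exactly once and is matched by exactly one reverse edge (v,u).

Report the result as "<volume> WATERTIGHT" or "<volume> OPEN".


185.42 WATERTIGHT

Per-triangle v0·(v1×v2)/6:
  t1: +13.4257
  t2: +5.8627
  t3: +16.7182
  t4: +25.4934
  t5: +13.1327
  t6: +16.7777
  t7: +13.5387
  t8: +25.5583
  t9: +13.3673
  t10: +9.2501
  t11: +6.0234
  t12: +14.5367
  t13: +2.9593
  t14: +8.7744
Σ = +185.4188 → |volume| = 185.42

Directed edges: 42 total, each appears once with its reverse present → watertight.


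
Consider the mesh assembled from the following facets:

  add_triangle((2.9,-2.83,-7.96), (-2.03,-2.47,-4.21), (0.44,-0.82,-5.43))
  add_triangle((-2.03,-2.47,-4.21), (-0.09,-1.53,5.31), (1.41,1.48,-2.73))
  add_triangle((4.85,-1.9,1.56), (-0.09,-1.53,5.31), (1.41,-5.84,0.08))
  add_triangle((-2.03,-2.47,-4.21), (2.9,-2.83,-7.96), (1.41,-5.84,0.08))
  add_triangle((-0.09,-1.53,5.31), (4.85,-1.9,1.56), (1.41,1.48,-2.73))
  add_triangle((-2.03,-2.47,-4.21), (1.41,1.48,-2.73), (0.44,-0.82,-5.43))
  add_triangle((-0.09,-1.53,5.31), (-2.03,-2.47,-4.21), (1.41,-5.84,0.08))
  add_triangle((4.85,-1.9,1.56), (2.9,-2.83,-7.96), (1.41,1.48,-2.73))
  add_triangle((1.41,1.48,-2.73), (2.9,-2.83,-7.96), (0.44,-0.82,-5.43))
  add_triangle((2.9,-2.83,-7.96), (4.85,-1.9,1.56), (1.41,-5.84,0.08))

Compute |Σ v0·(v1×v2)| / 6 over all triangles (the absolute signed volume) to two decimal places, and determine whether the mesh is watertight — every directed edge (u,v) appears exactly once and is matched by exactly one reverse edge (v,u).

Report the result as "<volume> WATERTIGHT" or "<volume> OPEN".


141.30 WATERTIGHT

Per-triangle v0·(v1×v2)/6:
  t1: +7.2366
  t2: -3.1556
  t3: +23.2922
  t4: +29.6040
  t5: +4.7430
  t6: +2.0872
  t7: +15.4181
  t8: +18.9684
  t9: +5.6131
  t10: +37.4978
Σ = +141.3048 → |volume| = 141.30

Directed edges: 30 total, each appears once with its reverse present → watertight.


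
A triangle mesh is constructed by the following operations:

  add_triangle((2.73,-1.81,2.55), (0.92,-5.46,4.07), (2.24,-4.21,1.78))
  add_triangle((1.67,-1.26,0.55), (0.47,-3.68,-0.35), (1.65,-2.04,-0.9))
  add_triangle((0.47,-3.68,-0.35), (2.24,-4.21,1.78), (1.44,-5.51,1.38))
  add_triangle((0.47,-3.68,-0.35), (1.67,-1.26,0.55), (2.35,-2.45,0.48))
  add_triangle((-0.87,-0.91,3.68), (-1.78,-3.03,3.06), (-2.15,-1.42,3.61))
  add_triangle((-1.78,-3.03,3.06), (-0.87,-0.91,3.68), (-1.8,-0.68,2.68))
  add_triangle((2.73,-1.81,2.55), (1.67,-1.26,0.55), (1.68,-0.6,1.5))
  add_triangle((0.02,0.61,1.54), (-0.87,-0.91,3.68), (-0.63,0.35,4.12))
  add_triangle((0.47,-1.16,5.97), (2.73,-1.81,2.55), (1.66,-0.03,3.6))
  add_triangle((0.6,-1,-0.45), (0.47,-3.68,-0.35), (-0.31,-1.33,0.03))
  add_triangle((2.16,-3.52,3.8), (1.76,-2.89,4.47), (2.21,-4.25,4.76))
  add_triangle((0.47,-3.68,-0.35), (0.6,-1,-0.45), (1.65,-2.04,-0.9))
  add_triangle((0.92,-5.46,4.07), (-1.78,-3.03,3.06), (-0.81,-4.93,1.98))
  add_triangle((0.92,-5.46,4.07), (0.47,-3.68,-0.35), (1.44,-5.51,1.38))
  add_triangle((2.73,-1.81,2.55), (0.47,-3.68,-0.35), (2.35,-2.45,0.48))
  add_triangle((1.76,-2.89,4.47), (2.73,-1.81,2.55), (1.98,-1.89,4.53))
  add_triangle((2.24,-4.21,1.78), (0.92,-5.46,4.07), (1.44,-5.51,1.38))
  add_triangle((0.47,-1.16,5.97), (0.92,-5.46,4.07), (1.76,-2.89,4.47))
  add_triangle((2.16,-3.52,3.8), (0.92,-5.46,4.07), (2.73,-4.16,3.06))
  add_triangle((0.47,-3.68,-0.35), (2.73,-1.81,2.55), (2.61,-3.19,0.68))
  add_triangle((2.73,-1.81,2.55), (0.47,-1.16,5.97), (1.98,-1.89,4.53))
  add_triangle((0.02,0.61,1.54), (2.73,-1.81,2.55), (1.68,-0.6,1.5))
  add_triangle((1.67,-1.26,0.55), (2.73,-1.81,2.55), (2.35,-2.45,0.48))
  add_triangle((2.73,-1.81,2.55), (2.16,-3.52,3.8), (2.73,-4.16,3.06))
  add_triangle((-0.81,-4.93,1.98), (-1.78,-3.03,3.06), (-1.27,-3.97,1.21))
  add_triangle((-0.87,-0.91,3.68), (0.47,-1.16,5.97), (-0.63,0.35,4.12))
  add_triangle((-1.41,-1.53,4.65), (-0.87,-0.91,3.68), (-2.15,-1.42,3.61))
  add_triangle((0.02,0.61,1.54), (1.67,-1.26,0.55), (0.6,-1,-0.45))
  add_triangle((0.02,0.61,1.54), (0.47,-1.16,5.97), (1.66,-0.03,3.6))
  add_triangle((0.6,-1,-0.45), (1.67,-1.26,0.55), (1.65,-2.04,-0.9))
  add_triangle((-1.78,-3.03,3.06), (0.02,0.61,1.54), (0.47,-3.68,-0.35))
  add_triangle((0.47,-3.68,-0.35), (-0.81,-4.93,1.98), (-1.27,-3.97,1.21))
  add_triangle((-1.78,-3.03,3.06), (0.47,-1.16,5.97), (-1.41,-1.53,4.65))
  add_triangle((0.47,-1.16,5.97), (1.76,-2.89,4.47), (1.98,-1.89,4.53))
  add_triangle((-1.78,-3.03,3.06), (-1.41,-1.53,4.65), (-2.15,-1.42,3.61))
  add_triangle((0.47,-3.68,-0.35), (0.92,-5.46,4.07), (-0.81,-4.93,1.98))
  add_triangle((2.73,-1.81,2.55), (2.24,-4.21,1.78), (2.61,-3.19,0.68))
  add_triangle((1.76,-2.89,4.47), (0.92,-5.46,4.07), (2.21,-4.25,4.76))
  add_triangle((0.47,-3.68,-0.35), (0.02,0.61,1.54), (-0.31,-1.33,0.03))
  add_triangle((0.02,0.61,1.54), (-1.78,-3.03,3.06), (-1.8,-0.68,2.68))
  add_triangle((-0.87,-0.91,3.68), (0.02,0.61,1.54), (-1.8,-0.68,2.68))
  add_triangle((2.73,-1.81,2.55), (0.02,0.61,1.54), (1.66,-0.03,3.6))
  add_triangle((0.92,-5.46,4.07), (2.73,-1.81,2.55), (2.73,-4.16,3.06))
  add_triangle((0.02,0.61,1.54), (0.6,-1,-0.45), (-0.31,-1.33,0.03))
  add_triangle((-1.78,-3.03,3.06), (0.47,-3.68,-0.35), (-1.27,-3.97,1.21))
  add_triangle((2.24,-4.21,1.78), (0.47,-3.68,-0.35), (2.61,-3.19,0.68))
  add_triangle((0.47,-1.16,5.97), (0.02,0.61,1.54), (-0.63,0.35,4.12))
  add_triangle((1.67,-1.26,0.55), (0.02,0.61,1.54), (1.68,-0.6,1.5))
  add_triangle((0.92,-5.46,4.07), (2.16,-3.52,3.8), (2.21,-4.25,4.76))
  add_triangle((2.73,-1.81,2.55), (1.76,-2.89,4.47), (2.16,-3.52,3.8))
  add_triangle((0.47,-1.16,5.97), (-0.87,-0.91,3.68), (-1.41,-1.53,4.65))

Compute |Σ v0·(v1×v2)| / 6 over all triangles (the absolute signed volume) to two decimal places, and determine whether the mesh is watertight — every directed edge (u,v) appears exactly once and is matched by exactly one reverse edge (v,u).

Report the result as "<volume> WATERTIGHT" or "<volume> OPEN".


Per-triangle v0·(v1×v2)/6:
  t1: +4.6698
  t2: +1.2243
  t3: +1.0034
  t4: -0.1770
  t5: -1.4661
  t6: +1.6151
  t7: +0.2409
  t8: -0.1134
  t9: +3.4854
  t10: +0.0591
  t11: +0.3139
  t12: +0.0979
  t13: +4.7294
  t14: +1.8124
  t15: +2.3083
  t16: +1.3593
  t17: +3.1664
  t18: +5.3358
  t19: +2.2300
  t20: -2.1702
  t21: +0.4180
  t22: +0.3753
  t23: +0.2906
  t24: +1.4213
  t25: +1.3405
  t26: +1.5128
  t27: +0.2018
  t28: -0.1209
  t29: +1.3128
  t30: -0.0766
  t31: -2.1707
  t32: +1.2673
  t33: +3.0442
  t34: +1.8504
  t35: +1.5014
  t36: +4.3867
  t37: +1.9721
  t38: +1.3039
  t39: +0.4456
  t40: -1.1843
  t41: +0.7048
  t42: -0.1599
  t43: -2.3075
  t44: -0.2741
  t45: -1.5392
  t46: +1.9188
  t47: +0.7475
  t48: -0.1202
  t49: +0.6711
  t50: +1.2873
  t51: +0.3784
Σ = +50.1237 → |volume| = 50.12

Directed edges: 153 total; 3 unmatched, e.g. (0.92,-5.46,4.07)→(-1.78,-3.03,3.06) → open.

50.12 OPEN
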